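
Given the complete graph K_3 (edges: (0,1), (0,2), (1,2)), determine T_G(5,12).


T(K_3; x,y) = x^2 + x + y.
T(5,12) = 25 + 5 + 12 = 42.

42


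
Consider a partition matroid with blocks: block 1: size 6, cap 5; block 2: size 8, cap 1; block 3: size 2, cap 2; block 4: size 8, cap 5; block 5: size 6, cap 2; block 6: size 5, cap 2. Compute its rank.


Rank of a partition matroid = sum of min(|Si|, ci) for each block.
= min(6,5) + min(8,1) + min(2,2) + min(8,5) + min(6,2) + min(5,2)
= 5 + 1 + 2 + 5 + 2 + 2
= 17.

17


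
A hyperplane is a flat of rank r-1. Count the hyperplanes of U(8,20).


Hyperplanes of U(8,20) are flats of rank 7.
In a uniform matroid, these are exactly the (7)-element subsets.
Count = C(20,7) = 77520.

77520


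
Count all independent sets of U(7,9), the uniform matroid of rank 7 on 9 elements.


Independent sets of U(7,9) are all subsets of size <= 7.
Count = C(9,0) + C(9,1) + C(9,2) + C(9,3) + C(9,4) + C(9,5) + C(9,6) + C(9,7)
     = 1 + 9 + 36 + 84 + 126 + 126 + 84 + 36
     = 502.

502


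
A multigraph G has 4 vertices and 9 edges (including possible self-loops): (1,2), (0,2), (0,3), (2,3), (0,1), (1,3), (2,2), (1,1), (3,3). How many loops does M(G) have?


In a graphic matroid, a loop is a self-loop edge (u,u) with rank 0.
Examining all 9 edges for self-loops...
Self-loops found: (2,2), (1,1), (3,3)
Number of loops = 3.

3


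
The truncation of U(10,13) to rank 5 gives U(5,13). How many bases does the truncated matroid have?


Truncating U(10,13) to rank 5 gives U(5,13).
Bases of U(5,13) are all 5-element subsets of 13 elements.
Number of bases = C(13,5) = 1287.

1287


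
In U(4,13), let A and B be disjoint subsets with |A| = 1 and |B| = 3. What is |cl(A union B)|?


|A union B| = 1 + 3 = 4 (disjoint).
In U(4,13), cl(S) = S if |S| < 4, else cl(S) = E.
Since 4 >= 4, cl(A union B) = E.
|cl(A union B)| = 13.

13


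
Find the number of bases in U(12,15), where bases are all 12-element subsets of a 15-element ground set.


Bases of U(12,15) are all 12-element subsets of the 15-element ground set.
Number of bases = C(15,12).
(15 choose 12) = 455.

455


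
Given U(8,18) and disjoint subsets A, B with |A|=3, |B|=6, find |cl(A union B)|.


|A union B| = 3 + 6 = 9 (disjoint).
In U(8,18), cl(S) = S if |S| < 8, else cl(S) = E.
Since 9 >= 8, cl(A union B) = E.
|cl(A union B)| = 18.

18


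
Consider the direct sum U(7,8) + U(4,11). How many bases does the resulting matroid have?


Bases of a direct sum M1 + M2: |B| = |B(M1)| * |B(M2)|.
|B(U(7,8))| = C(8,7) = 8.
|B(U(4,11))| = C(11,4) = 330.
Total bases = 8 * 330 = 2640.

2640


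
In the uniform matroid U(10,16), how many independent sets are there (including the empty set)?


Independent sets of U(10,16) are all subsets of size <= 10.
Count = (16 choose 0) + (16 choose 1) + (16 choose 2) + (16 choose 3) + (16 choose 4) + (16 choose 5) + (16 choose 6) + (16 choose 7) + (16 choose 8) + (16 choose 9) + (16 choose 10)
     = 1 + 16 + 120 + 560 + 1820 + 4368 + 8008 + 11440 + 12870 + 11440 + 8008
     = 58651.

58651


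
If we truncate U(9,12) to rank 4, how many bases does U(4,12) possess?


Truncating U(9,12) to rank 4 gives U(4,12).
Bases of U(4,12) are all 4-element subsets of 12 elements.
Number of bases = C(12,4) = (12 * 11 * 10 * 9) / (1 * 2 * 3 * 4) = 495.

495


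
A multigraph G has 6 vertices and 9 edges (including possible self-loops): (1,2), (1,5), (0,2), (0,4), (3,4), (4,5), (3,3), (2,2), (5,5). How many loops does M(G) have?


In a graphic matroid, a loop is a self-loop edge (u,u) with rank 0.
Examining all 9 edges for self-loops...
Self-loops found: (3,3), (2,2), (5,5)
Number of loops = 3.

3


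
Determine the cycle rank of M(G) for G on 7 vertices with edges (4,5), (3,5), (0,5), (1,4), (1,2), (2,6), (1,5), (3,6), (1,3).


Cycle rank (nullity) = |E| - r(M) = |E| - (|V| - c).
|E| = 9, |V| = 7, c = 1.
Nullity = 9 - (7 - 1) = 9 - 6 = 3.

3


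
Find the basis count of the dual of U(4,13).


The dual of U(r,n) is U(n-r, n) = U(9,13).
Bases of U(9,13) are all (9)-element subsets.
|B(M*)| = C(13,9) = 13! / (9! * 4!) = 715.

715


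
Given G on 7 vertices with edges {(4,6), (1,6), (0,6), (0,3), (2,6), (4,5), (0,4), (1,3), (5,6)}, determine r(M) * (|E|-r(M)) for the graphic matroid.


r(M) = |V| - c = 7 - 1 = 6.
nullity = |E| - r(M) = 9 - 6 = 3.
Product = 6 * 3 = 18.

18


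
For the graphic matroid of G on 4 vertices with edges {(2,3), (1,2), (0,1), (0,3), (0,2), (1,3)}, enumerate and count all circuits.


A circuit in a graphic matroid = edge set of a simple cycle.
G has 4 vertices and 6 edges.
Enumerating all minimal edge subsets forming cycles...
Total circuits found: 7.

7


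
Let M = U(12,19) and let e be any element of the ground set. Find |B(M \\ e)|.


Deleting e from U(12,19) gives U(12,18) since n > r.
Bases of U(12,18) = (18 choose 12) = 18564.

18564


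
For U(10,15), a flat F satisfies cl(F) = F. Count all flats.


Flats of U(10,15): every subset of size < 10 is a flat, plus E itself.
Count = C(15,0) + C(15,1) + C(15,2) + C(15,3) + C(15,4) + C(15,5) + C(15,6) + C(15,7) + C(15,8) + C(15,9) + 1
     = 1 + 15 + 105 + 455 + 1365 + 3003 + 5005 + 6435 + 6435 + 5005 + 1
     = 27825.

27825


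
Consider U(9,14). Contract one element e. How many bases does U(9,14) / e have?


Contracting e from U(9,14) gives U(8,13).
Bases of U(8,13) = C(13,8) = 1287.

1287


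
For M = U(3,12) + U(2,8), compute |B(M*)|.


(M1+M2)* = M1* + M2*.
M1* = U(9,12), bases: C(12,9) = 220.
M2* = U(6,8), bases: C(8,6) = 28.
|B(M*)| = 220 * 28 = 6160.

6160


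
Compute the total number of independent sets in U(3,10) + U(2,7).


For a direct sum, |I(M1+M2)| = |I(M1)| * |I(M2)|.
|I(U(3,10))| = sum C(10,k) for k=0..3 = 176.
|I(U(2,7))| = sum C(7,k) for k=0..2 = 29.
Total = 176 * 29 = 5104.

5104


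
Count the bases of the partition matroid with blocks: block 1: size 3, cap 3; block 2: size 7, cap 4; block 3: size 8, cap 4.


A basis picks exactly ci elements from block i.
Number of bases = product of C(|Si|, ci).
= C(3,3) * C(7,4) * C(8,4)
= 1 * 35 * 70
= 2450.

2450


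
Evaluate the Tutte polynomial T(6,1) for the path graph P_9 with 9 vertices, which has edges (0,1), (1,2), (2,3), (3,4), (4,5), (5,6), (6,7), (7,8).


A path on 9 vertices is a tree with 8 edges.
T(x,y) = x^(8) for any tree.
T(6,1) = 6^8 = 1679616.

1679616


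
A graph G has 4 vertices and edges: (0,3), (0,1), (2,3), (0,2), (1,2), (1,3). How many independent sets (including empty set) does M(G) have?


An independent set in a graphic matroid is an acyclic edge subset.
G has 4 vertices and 6 edges.
Enumerate all 2^6 = 64 subsets, checking for acyclicity.
Total independent sets = 38.

38


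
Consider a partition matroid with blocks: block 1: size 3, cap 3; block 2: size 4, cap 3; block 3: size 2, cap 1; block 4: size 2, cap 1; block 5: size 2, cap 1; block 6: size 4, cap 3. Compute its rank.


Rank of a partition matroid = sum of min(|Si|, ci) for each block.
= min(3,3) + min(4,3) + min(2,1) + min(2,1) + min(2,1) + min(4,3)
= 3 + 3 + 1 + 1 + 1 + 3
= 12.

12


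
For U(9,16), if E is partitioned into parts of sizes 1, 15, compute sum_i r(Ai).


r(Ai) = min(|Ai|, 9) for each part.
Sum = min(1,9) + min(15,9)
    = 1 + 9
    = 10.

10


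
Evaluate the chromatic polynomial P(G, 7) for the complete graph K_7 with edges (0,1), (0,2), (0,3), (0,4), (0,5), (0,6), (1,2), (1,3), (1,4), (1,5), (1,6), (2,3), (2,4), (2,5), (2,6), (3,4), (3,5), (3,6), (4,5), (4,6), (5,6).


P(K_7, k) = k(k-1)(k-2)...(k-6).
P(7) = (7) * (6) * (5) * (4) * (3) * (2) * (1) = 5040.

5040


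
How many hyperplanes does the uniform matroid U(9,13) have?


Hyperplanes of U(9,13) are flats of rank 8.
In a uniform matroid, these are exactly the (8)-element subsets.
Count = (13 choose 8) = 1287.

1287


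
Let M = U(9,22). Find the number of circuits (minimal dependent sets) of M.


In U(9,22), circuits are the (10)-element subsets.
Any set of 10 elements is dependent, and removing any one element gives
an independent set of size 9, so it is a minimal dependent set.
Number of circuits = C(22,10) = 22! / (10! * 12!) = 646646.

646646


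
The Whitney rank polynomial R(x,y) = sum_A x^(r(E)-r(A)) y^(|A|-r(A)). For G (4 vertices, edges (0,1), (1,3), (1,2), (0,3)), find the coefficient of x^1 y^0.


R(x,y) = sum over A in 2^E of x^(r(E)-r(A)) * y^(|A|-r(A)).
G has 4 vertices, 4 edges. r(E) = 3.
Enumerate all 2^4 = 16 subsets.
Count subsets with r(E)-r(A)=1 and |A|-r(A)=0: 6.

6


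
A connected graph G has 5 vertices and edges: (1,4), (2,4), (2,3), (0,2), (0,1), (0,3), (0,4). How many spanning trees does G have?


By Kirchhoff's matrix tree theorem, the number of spanning trees equals
the determinant of any cofactor of the Laplacian matrix L.
G has 5 vertices and 7 edges.
Computing the (4 x 4) cofactor determinant gives 21.

21


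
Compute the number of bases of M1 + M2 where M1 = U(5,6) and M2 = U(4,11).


Bases of a direct sum M1 + M2: |B| = |B(M1)| * |B(M2)|.
|B(U(5,6))| = C(6,5) = 6.
|B(U(4,11))| = C(11,4) = 330.
Total bases = 6 * 330 = 1980.

1980


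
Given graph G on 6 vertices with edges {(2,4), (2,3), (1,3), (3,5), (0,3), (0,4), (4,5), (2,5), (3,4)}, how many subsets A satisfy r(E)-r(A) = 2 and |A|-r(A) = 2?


R(x,y) = sum over A in 2^E of x^(r(E)-r(A)) * y^(|A|-r(A)).
G has 6 vertices, 9 edges. r(E) = 5.
Enumerate all 2^9 = 512 subsets.
Count subsets with r(E)-r(A)=2 and |A|-r(A)=2: 8.

8


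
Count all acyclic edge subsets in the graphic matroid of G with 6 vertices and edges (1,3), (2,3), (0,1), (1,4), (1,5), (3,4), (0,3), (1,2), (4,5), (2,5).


An independent set in a graphic matroid is an acyclic edge subset.
G has 6 vertices and 10 edges.
Enumerate all 2^10 = 1024 subsets, checking for acyclicity.
Total independent sets = 450.

450


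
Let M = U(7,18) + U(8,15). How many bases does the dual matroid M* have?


(M1+M2)* = M1* + M2*.
M1* = U(11,18), bases: C(18,11) = 31824.
M2* = U(7,15), bases: C(15,7) = 6435.
|B(M*)| = 31824 * 6435 = 204787440.

204787440


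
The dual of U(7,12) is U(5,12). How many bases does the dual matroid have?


The dual of U(r,n) is U(n-r, n) = U(5,12).
Bases of U(5,12) are all (5)-element subsets.
|B(M*)| = C(12,5) = 12! / (5! * 7!) = 792.

792


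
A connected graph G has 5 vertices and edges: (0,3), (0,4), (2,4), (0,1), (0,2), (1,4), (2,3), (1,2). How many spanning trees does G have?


By Kirchhoff's matrix tree theorem, the number of spanning trees equals
the determinant of any cofactor of the Laplacian matrix L.
G has 5 vertices and 8 edges.
Computing the (4 x 4) cofactor determinant gives 40.

40


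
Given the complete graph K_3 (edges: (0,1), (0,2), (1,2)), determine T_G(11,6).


T(K_3; x,y) = x^2 + x + y.
T(11,6) = 121 + 11 + 6 = 138.

138


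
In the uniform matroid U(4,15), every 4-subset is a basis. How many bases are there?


Bases of U(4,15) are all 4-element subsets of the 15-element ground set.
Number of bases = C(15,4).
C(15,4) = (15 * 14 * 13 * 12) / (1 * 2 * 3 * 4) = 1365.

1365


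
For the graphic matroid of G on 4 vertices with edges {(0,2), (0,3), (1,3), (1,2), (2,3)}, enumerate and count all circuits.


A circuit in a graphic matroid = edge set of a simple cycle.
G has 4 vertices and 5 edges.
Enumerating all minimal edge subsets forming cycles...
Total circuits found: 3.

3


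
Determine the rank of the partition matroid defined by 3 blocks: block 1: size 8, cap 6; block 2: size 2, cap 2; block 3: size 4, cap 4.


Rank of a partition matroid = sum of min(|Si|, ci) for each block.
= min(8,6) + min(2,2) + min(4,4)
= 6 + 2 + 4
= 12.

12


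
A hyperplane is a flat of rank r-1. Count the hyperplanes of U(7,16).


Hyperplanes of U(7,16) are flats of rank 6.
In a uniform matroid, these are exactly the (6)-element subsets.
Count = C(16,6) = 16! / (6! * 10!) = 8008.

8008


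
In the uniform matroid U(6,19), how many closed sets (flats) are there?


Flats of U(6,19): every subset of size < 6 is a flat, plus E itself.
Count = (19 choose 0) + (19 choose 1) + (19 choose 2) + (19 choose 3) + (19 choose 4) + (19 choose 5) + 1
     = 1 + 19 + 171 + 969 + 3876 + 11628 + 1
     = 16665.

16665


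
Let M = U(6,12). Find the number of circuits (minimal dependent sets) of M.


In U(6,12), circuits are the (7)-element subsets.
Any set of 7 elements is dependent, and removing any one element gives
an independent set of size 6, so it is a minimal dependent set.
Number of circuits = C(12,7) = 12! / (7! * 5!) = 792.

792


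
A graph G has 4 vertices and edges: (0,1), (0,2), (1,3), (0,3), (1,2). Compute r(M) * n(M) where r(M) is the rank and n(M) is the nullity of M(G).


r(M) = |V| - c = 4 - 1 = 3.
nullity = |E| - r(M) = 5 - 3 = 2.
Product = 3 * 2 = 6.

6


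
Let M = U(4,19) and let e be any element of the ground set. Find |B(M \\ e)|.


Deleting e from U(4,19) gives U(4,18) since n > r.
Bases of U(4,18) = (18 choose 4) = 3060.

3060


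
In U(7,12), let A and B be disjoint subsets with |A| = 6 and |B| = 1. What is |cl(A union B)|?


|A union B| = 6 + 1 = 7 (disjoint).
In U(7,12), cl(S) = S if |S| < 7, else cl(S) = E.
Since 7 >= 7, cl(A union B) = E.
|cl(A union B)| = 12.

12


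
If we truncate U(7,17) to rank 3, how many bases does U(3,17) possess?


Truncating U(7,17) to rank 3 gives U(3,17).
Bases of U(3,17) are all 3-element subsets of 17 elements.
Number of bases = C(17,3) = (17 * 16 * 15) / (1 * 2 * 3) = 680.

680


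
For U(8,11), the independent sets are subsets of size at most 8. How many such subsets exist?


Independent sets of U(8,11) are all subsets of size <= 8.
Count = (11 choose 0) + (11 choose 1) + (11 choose 2) + (11 choose 3) + (11 choose 4) + (11 choose 5) + (11 choose 6) + (11 choose 7) + (11 choose 8)
     = 1 + 11 + 55 + 165 + 330 + 462 + 462 + 330 + 165
     = 1981.

1981


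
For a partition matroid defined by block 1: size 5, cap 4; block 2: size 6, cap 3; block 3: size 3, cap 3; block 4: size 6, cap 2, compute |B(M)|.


A basis picks exactly ci elements from block i.
Number of bases = product of C(|Si|, ci).
= C(5,4) * C(6,3) * C(3,3) * C(6,2)
= 5 * 20 * 1 * 15
= 1500.

1500


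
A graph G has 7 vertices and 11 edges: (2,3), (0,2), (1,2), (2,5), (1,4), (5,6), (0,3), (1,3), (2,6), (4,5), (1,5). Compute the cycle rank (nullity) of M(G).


Cycle rank (nullity) = |E| - r(M) = |E| - (|V| - c).
|E| = 11, |V| = 7, c = 1.
Nullity = 11 - (7 - 1) = 11 - 6 = 5.

5


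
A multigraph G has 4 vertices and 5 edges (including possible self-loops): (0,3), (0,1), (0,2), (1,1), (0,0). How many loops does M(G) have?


In a graphic matroid, a loop is a self-loop edge (u,u) with rank 0.
Examining all 5 edges for self-loops...
Self-loops found: (1,1), (0,0)
Number of loops = 2.

2


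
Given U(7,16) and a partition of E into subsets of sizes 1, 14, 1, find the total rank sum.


r(Ai) = min(|Ai|, 7) for each part.
Sum = min(1,7) + min(14,7) + min(1,7)
    = 1 + 7 + 1
    = 9.

9


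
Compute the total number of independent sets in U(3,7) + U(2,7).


For a direct sum, |I(M1+M2)| = |I(M1)| * |I(M2)|.
|I(U(3,7))| = sum C(7,k) for k=0..3 = 64.
|I(U(2,7))| = sum C(7,k) for k=0..2 = 29.
Total = 64 * 29 = 1856.

1856


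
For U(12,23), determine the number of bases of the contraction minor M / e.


Contracting e from U(12,23) gives U(11,22).
Bases of U(11,22) = (22 choose 11) = 705432.

705432


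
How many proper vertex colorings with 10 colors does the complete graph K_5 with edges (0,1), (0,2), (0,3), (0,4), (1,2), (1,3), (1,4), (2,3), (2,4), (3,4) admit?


P(K_5, k) = k(k-1)(k-2)...(k-4).
P(10) = (10) * (9) * (8) * (7) * (6) = 30240.

30240


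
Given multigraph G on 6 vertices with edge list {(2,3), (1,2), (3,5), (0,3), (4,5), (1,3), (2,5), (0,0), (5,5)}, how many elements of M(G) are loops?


In a graphic matroid, a loop is a self-loop edge (u,u) with rank 0.
Examining all 9 edges for self-loops...
Self-loops found: (0,0), (5,5)
Number of loops = 2.

2


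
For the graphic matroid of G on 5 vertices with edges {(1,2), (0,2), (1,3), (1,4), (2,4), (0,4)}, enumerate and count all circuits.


A circuit in a graphic matroid = edge set of a simple cycle.
G has 5 vertices and 6 edges.
Enumerating all minimal edge subsets forming cycles...
Total circuits found: 3.

3


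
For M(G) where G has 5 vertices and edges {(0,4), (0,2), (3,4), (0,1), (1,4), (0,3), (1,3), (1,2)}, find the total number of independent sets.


An independent set in a graphic matroid is an acyclic edge subset.
G has 5 vertices and 8 edges.
Enumerate all 2^8 = 256 subsets, checking for acyclicity.
Total independent sets = 128.

128


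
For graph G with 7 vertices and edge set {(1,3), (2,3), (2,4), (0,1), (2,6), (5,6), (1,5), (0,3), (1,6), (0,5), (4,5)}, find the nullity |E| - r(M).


Cycle rank (nullity) = |E| - r(M) = |E| - (|V| - c).
|E| = 11, |V| = 7, c = 1.
Nullity = 11 - (7 - 1) = 11 - 6 = 5.

5


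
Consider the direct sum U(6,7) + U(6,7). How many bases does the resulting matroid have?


Bases of a direct sum M1 + M2: |B| = |B(M1)| * |B(M2)|.
|B(U(6,7))| = C(7,6) = 7.
|B(U(6,7))| = C(7,6) = 7.
Total bases = 7 * 7 = 49.

49


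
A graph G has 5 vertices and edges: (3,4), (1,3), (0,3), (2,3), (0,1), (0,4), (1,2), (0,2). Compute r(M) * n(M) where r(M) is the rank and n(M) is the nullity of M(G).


r(M) = |V| - c = 5 - 1 = 4.
nullity = |E| - r(M) = 8 - 4 = 4.
Product = 4 * 4 = 16.

16


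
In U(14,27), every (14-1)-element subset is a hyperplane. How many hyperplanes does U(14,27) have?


Hyperplanes of U(14,27) are flats of rank 13.
In a uniform matroid, these are exactly the (13)-element subsets.
Count = C(27,13) = 27! / (13! * 14!) = 20058300.

20058300


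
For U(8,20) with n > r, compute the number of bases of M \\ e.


Deleting e from U(8,20) gives U(8,19) since n > r.
Bases of U(8,19) = (19 choose 8) = 75582.

75582


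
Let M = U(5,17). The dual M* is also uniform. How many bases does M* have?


The dual of U(r,n) is U(n-r, n) = U(12,17).
Bases of U(12,17) are all (12)-element subsets.
|B(M*)| = (17 choose 12) = 6188.

6188


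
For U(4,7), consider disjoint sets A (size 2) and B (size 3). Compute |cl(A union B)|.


|A union B| = 2 + 3 = 5 (disjoint).
In U(4,7), cl(S) = S if |S| < 4, else cl(S) = E.
Since 5 >= 4, cl(A union B) = E.
|cl(A union B)| = 7.

7


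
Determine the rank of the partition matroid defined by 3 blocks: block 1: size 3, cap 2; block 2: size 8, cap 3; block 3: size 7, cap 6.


Rank of a partition matroid = sum of min(|Si|, ci) for each block.
= min(3,2) + min(8,3) + min(7,6)
= 2 + 3 + 6
= 11.

11


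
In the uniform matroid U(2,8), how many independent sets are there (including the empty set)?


Independent sets of U(2,8) are all subsets of size <= 2.
Count = (8 choose 0) + (8 choose 1) + (8 choose 2)
     = 1 + 8 + 28
     = 37.

37


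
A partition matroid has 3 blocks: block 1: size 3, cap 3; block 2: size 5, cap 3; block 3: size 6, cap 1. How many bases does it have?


A basis picks exactly ci elements from block i.
Number of bases = product of C(|Si|, ci).
= C(3,3) * C(5,3) * C(6,1)
= 1 * 10 * 6
= 60.

60


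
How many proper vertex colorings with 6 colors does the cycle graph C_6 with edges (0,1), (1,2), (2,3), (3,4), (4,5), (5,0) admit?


P(C_6, k) = (k-1)^6 + (-1)^6*(k-1).
P(6) = (5)^6 + 5
= 15625 + 5 = 15630.

15630


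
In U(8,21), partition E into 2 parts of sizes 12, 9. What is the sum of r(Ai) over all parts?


r(Ai) = min(|Ai|, 8) for each part.
Sum = min(12,8) + min(9,8)
    = 8 + 8
    = 16.

16


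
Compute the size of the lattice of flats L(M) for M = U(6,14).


Flats of U(6,14): every subset of size < 6 is a flat, plus E itself.
Count = C(14,0) + C(14,1) + C(14,2) + C(14,3) + C(14,4) + C(14,5) + 1
     = 1 + 14 + 91 + 364 + 1001 + 2002 + 1
     = 3474.

3474


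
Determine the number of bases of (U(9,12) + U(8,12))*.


(M1+M2)* = M1* + M2*.
M1* = U(3,12), bases: C(12,3) = 220.
M2* = U(4,12), bases: C(12,4) = 495.
|B(M*)| = 220 * 495 = 108900.

108900


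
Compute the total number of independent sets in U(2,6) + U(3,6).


For a direct sum, |I(M1+M2)| = |I(M1)| * |I(M2)|.
|I(U(2,6))| = sum C(6,k) for k=0..2 = 22.
|I(U(3,6))| = sum C(6,k) for k=0..3 = 42.
Total = 22 * 42 = 924.

924


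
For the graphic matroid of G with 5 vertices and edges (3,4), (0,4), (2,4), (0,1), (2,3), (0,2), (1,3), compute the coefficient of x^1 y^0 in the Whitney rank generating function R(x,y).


R(x,y) = sum over A in 2^E of x^(r(E)-r(A)) * y^(|A|-r(A)).
G has 5 vertices, 7 edges. r(E) = 4.
Enumerate all 2^7 = 128 subsets.
Count subsets with r(E)-r(A)=1 and |A|-r(A)=0: 33.

33


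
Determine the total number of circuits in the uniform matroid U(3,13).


In U(3,13), circuits are the (4)-element subsets.
Any set of 4 elements is dependent, and removing any one element gives
an independent set of size 3, so it is a minimal dependent set.
Number of circuits = (13 choose 4) = 715.

715


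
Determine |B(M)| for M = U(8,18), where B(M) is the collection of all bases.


Bases of U(8,18) are all 8-element subsets of the 18-element ground set.
Number of bases = C(18,8).
C(18,8) = 43758.

43758


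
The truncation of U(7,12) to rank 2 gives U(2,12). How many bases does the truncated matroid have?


Truncating U(7,12) to rank 2 gives U(2,12).
Bases of U(2,12) are all 2-element subsets of 12 elements.
Number of bases = (12 choose 2) = 66.

66


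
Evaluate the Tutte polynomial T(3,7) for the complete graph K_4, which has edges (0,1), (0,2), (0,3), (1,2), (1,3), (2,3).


T(K_4; x,y) = x^3 + 3x^2 + 4xy + 2x + y^3 + 3y^2 + 2y.
Substituting x=3, y=7:
= 27 + 27 + 84 + 6 + 343 + 147 + 14
= 648.

648


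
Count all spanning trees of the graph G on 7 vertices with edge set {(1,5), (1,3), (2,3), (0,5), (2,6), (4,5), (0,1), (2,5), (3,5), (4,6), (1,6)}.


By Kirchhoff's matrix tree theorem, the number of spanning trees equals
the determinant of any cofactor of the Laplacian matrix L.
G has 7 vertices and 11 edges.
Computing the (6 x 6) cofactor determinant gives 172.

172


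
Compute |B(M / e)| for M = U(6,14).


Contracting e from U(6,14) gives U(5,13).
Bases of U(5,13) = C(13,5) = 13! / (5! * 8!) = 1287.

1287


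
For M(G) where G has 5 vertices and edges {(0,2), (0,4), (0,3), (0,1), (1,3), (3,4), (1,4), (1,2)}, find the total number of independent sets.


An independent set in a graphic matroid is an acyclic edge subset.
G has 5 vertices and 8 edges.
Enumerate all 2^8 = 256 subsets, checking for acyclicity.
Total independent sets = 128.

128


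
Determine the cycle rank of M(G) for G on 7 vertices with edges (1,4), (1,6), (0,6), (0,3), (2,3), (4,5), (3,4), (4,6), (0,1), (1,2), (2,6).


Cycle rank (nullity) = |E| - r(M) = |E| - (|V| - c).
|E| = 11, |V| = 7, c = 1.
Nullity = 11 - (7 - 1) = 11 - 6 = 5.

5


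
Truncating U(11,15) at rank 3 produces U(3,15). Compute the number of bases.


Truncating U(11,15) to rank 3 gives U(3,15).
Bases of U(3,15) are all 3-element subsets of 15 elements.
Number of bases = (15 choose 3) = 455.

455


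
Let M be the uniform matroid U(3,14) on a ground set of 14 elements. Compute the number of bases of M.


Bases of U(3,14) are all 3-element subsets of the 14-element ground set.
Number of bases = C(14,3).
C(14,3) = 14! / (3! * 11!) = 364.

364


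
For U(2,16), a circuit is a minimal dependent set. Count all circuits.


In U(2,16), circuits are the (3)-element subsets.
Any set of 3 elements is dependent, and removing any one element gives
an independent set of size 2, so it is a minimal dependent set.
Number of circuits = C(16,3) = (16 * 15 * 14) / (1 * 2 * 3) = 560.

560


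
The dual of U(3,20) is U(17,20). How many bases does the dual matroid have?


The dual of U(r,n) is U(n-r, n) = U(17,20).
Bases of U(17,20) are all (17)-element subsets.
|B(M*)| = (20 choose 17) = 1140.

1140


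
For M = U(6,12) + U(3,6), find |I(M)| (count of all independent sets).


For a direct sum, |I(M1+M2)| = |I(M1)| * |I(M2)|.
|I(U(6,12))| = sum C(12,k) for k=0..6 = 2510.
|I(U(3,6))| = sum C(6,k) for k=0..3 = 42.
Total = 2510 * 42 = 105420.

105420


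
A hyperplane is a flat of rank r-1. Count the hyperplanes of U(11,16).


Hyperplanes of U(11,16) are flats of rank 10.
In a uniform matroid, these are exactly the (10)-element subsets.
Count = C(16,10) = 8008.

8008


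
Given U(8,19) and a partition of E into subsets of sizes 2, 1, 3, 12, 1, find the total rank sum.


r(Ai) = min(|Ai|, 8) for each part.
Sum = min(2,8) + min(1,8) + min(3,8) + min(12,8) + min(1,8)
    = 2 + 1 + 3 + 8 + 1
    = 15.

15


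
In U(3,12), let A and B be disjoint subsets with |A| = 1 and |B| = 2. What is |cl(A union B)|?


|A union B| = 1 + 2 = 3 (disjoint).
In U(3,12), cl(S) = S if |S| < 3, else cl(S) = E.
Since 3 >= 3, cl(A union B) = E.
|cl(A union B)| = 12.

12


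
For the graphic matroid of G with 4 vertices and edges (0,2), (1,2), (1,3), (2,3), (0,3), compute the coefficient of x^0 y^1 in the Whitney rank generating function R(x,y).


R(x,y) = sum over A in 2^E of x^(r(E)-r(A)) * y^(|A|-r(A)).
G has 4 vertices, 5 edges. r(E) = 3.
Enumerate all 2^5 = 32 subsets.
Count subsets with r(E)-r(A)=0 and |A|-r(A)=1: 5.

5


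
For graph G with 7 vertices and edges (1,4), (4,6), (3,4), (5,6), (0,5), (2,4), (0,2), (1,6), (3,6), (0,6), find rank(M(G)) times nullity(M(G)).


r(M) = |V| - c = 7 - 1 = 6.
nullity = |E| - r(M) = 10 - 6 = 4.
Product = 6 * 4 = 24.

24


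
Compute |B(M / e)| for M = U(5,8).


Contracting e from U(5,8) gives U(4,7).
Bases of U(4,7) = C(7,4) = 7! / (4! * 3!) = 35.

35


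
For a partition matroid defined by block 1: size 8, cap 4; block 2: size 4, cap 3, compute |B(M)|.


A basis picks exactly ci elements from block i.
Number of bases = product of C(|Si|, ci).
= C(8,4) * C(4,3)
= 70 * 4
= 280.

280


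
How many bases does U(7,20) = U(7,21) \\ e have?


Deleting e from U(7,21) gives U(7,20) since n > r.
Bases of U(7,20) = C(20,7) = 20! / (7! * 13!) = 77520.

77520


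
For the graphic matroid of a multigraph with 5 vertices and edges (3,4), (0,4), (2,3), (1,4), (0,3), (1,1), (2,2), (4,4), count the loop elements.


In a graphic matroid, a loop is a self-loop edge (u,u) with rank 0.
Examining all 8 edges for self-loops...
Self-loops found: (1,1), (2,2), (4,4)
Number of loops = 3.

3


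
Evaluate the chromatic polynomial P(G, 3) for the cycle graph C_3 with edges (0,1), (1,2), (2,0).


P(C_3, k) = (k-1)^3 + (-1)^3*(k-1).
P(3) = (2)^3 - 2
= 8 - 2 = 6.

6


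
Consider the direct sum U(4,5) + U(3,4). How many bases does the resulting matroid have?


Bases of a direct sum M1 + M2: |B| = |B(M1)| * |B(M2)|.
|B(U(4,5))| = C(5,4) = 5.
|B(U(3,4))| = C(4,3) = 4.
Total bases = 5 * 4 = 20.

20


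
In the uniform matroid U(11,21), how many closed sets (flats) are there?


Flats of U(11,21): every subset of size < 11 is a flat, plus E itself.
Count = C(21,0) + C(21,1) + C(21,2) + C(21,3) + C(21,4) + C(21,5) + C(21,6) + C(21,7) + C(21,8) + C(21,9) + C(21,10) + 1
     = 1 + 21 + 210 + 1330 + 5985 + 20349 + 54264 + 116280 + 203490 + 293930 + 352716 + 1
     = 1048577.

1048577


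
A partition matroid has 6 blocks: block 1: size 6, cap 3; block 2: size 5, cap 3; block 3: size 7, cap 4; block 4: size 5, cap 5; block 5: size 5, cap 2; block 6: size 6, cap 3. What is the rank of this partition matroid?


Rank of a partition matroid = sum of min(|Si|, ci) for each block.
= min(6,3) + min(5,3) + min(7,4) + min(5,5) + min(5,2) + min(6,3)
= 3 + 3 + 4 + 5 + 2 + 3
= 20.

20


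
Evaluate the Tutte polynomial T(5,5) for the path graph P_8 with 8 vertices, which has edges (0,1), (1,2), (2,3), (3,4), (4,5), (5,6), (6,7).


A path on 8 vertices is a tree with 7 edges.
T(x,y) = x^(7) for any tree.
T(5,5) = 5^7 = 78125.

78125


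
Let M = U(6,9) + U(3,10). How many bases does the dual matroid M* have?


(M1+M2)* = M1* + M2*.
M1* = U(3,9), bases: C(9,3) = 84.
M2* = U(7,10), bases: C(10,7) = 120.
|B(M*)| = 84 * 120 = 10080.

10080


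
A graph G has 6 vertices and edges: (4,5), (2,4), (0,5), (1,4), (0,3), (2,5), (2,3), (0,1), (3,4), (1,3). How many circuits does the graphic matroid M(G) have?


A circuit in a graphic matroid = edge set of a simple cycle.
G has 6 vertices and 10 edges.
Enumerating all minimal edge subsets forming cycles...
Total circuits found: 23.

23


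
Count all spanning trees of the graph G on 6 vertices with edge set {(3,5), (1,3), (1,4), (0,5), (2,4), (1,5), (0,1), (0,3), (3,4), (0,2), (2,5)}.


By Kirchhoff's matrix tree theorem, the number of spanning trees equals
the determinant of any cofactor of the Laplacian matrix L.
G has 6 vertices and 11 edges.
Computing the (5 x 5) cofactor determinant gives 225.

225


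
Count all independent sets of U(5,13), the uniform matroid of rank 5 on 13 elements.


Independent sets of U(5,13) are all subsets of size <= 5.
Count = C(13,0) + C(13,1) + C(13,2) + C(13,3) + C(13,4) + C(13,5)
     = 1 + 13 + 78 + 286 + 715 + 1287
     = 2380.

2380


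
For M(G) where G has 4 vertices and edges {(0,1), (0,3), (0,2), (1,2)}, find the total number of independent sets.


An independent set in a graphic matroid is an acyclic edge subset.
G has 4 vertices and 4 edges.
Enumerate all 2^4 = 16 subsets, checking for acyclicity.
Total independent sets = 14.

14


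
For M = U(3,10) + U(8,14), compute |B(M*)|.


(M1+M2)* = M1* + M2*.
M1* = U(7,10), bases: C(10,7) = 120.
M2* = U(6,14), bases: C(14,6) = 3003.
|B(M*)| = 120 * 3003 = 360360.

360360


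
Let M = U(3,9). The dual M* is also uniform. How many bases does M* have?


The dual of U(r,n) is U(n-r, n) = U(6,9).
Bases of U(6,9) are all (6)-element subsets.
|B(M*)| = (9 choose 6) = 84.

84


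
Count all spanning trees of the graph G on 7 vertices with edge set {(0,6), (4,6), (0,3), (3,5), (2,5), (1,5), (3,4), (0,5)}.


By Kirchhoff's matrix tree theorem, the number of spanning trees equals
the determinant of any cofactor of the Laplacian matrix L.
G has 7 vertices and 8 edges.
Computing the (6 x 6) cofactor determinant gives 11.

11


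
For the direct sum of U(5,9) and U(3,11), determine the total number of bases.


Bases of a direct sum M1 + M2: |B| = |B(M1)| * |B(M2)|.
|B(U(5,9))| = C(9,5) = 126.
|B(U(3,11))| = C(11,3) = 165.
Total bases = 126 * 165 = 20790.

20790


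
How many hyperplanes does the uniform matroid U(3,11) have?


Hyperplanes of U(3,11) are flats of rank 2.
In a uniform matroid, these are exactly the (2)-element subsets.
Count = C(11,2) = 11! / (2! * 9!) = 55.

55


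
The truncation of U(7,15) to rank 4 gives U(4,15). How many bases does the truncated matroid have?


Truncating U(7,15) to rank 4 gives U(4,15).
Bases of U(4,15) are all 4-element subsets of 15 elements.
Number of bases = C(15,4) = (15 * 14 * 13 * 12) / (1 * 2 * 3 * 4) = 1365.

1365


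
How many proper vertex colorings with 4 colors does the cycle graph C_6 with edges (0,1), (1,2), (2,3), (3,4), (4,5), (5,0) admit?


P(C_6, k) = (k-1)^6 + (-1)^6*(k-1).
P(4) = (3)^6 + 3
= 729 + 3 = 732.

732


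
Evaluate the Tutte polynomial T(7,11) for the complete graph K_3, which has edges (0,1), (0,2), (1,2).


T(K_3; x,y) = x^2 + x + y.
T(7,11) = 49 + 7 + 11 = 67.

67


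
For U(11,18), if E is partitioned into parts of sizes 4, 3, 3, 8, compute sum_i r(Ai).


r(Ai) = min(|Ai|, 11) for each part.
Sum = min(4,11) + min(3,11) + min(3,11) + min(8,11)
    = 4 + 3 + 3 + 8
    = 18.

18


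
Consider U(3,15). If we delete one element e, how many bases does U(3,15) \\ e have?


Deleting e from U(3,15) gives U(3,14) since n > r.
Bases of U(3,14) = C(14,3) = (14 * 13 * 12) / (1 * 2 * 3) = 364.

364


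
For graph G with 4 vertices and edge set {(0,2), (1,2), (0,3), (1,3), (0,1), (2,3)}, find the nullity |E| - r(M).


Cycle rank (nullity) = |E| - r(M) = |E| - (|V| - c).
|E| = 6, |V| = 4, c = 1.
Nullity = 6 - (4 - 1) = 6 - 3 = 3.

3


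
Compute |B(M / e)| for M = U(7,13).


Contracting e from U(7,13) gives U(6,12).
Bases of U(6,12) = C(12,6) = 924.

924


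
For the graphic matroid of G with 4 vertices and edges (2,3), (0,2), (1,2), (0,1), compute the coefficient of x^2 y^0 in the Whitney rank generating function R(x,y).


R(x,y) = sum over A in 2^E of x^(r(E)-r(A)) * y^(|A|-r(A)).
G has 4 vertices, 4 edges. r(E) = 3.
Enumerate all 2^4 = 16 subsets.
Count subsets with r(E)-r(A)=2 and |A|-r(A)=0: 4.

4


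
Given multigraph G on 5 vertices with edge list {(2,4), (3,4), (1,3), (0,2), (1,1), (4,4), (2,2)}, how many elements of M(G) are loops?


In a graphic matroid, a loop is a self-loop edge (u,u) with rank 0.
Examining all 7 edges for self-loops...
Self-loops found: (1,1), (4,4), (2,2)
Number of loops = 3.

3


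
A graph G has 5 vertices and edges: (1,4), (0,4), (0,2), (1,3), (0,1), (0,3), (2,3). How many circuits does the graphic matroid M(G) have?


A circuit in a graphic matroid = edge set of a simple cycle.
G has 5 vertices and 7 edges.
Enumerating all minimal edge subsets forming cycles...
Total circuits found: 6.

6


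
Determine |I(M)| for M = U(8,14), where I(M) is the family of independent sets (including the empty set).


Independent sets of U(8,14) are all subsets of size <= 8.
Count = (14 choose 0) + (14 choose 1) + (14 choose 2) + (14 choose 3) + (14 choose 4) + (14 choose 5) + (14 choose 6) + (14 choose 7) + (14 choose 8)
     = 1 + 14 + 91 + 364 + 1001 + 2002 + 3003 + 3432 + 3003
     = 12911.

12911


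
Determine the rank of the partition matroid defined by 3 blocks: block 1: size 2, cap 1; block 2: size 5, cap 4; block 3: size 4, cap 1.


Rank of a partition matroid = sum of min(|Si|, ci) for each block.
= min(2,1) + min(5,4) + min(4,1)
= 1 + 4 + 1
= 6.

6


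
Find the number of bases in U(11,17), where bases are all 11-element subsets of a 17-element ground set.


Bases of U(11,17) are all 11-element subsets of the 17-element ground set.
Number of bases = C(17,11).
(17 choose 11) = 12376.

12376


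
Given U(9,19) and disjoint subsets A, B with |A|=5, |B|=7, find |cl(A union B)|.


|A union B| = 5 + 7 = 12 (disjoint).
In U(9,19), cl(S) = S if |S| < 9, else cl(S) = E.
Since 12 >= 9, cl(A union B) = E.
|cl(A union B)| = 19.

19


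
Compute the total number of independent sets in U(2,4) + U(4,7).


For a direct sum, |I(M1+M2)| = |I(M1)| * |I(M2)|.
|I(U(2,4))| = sum C(4,k) for k=0..2 = 11.
|I(U(4,7))| = sum C(7,k) for k=0..4 = 99.
Total = 11 * 99 = 1089.

1089


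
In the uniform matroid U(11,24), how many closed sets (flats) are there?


Flats of U(11,24): every subset of size < 11 is a flat, plus E itself.
Count = C(24,0) + C(24,1) + C(24,2) + C(24,3) + C(24,4) + C(24,5) + C(24,6) + C(24,7) + C(24,8) + C(24,9) + C(24,10) + 1
     = 1 + 24 + 276 + 2024 + 10626 + 42504 + 134596 + 346104 + 735471 + 1307504 + 1961256 + 1
     = 4540387.

4540387


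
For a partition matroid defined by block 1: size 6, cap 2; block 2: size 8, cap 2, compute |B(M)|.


A basis picks exactly ci elements from block i.
Number of bases = product of C(|Si|, ci).
= C(6,2) * C(8,2)
= 15 * 28
= 420.

420


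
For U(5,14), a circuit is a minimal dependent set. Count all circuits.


In U(5,14), circuits are the (6)-element subsets.
Any set of 6 elements is dependent, and removing any one element gives
an independent set of size 5, so it is a minimal dependent set.
Number of circuits = C(14,6) = 14! / (6! * 8!) = 3003.

3003


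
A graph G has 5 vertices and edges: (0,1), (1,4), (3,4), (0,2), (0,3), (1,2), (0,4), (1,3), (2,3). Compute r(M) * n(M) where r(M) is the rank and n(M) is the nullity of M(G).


r(M) = |V| - c = 5 - 1 = 4.
nullity = |E| - r(M) = 9 - 4 = 5.
Product = 4 * 5 = 20.

20


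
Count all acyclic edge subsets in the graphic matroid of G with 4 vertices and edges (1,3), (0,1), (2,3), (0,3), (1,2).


An independent set in a graphic matroid is an acyclic edge subset.
G has 4 vertices and 5 edges.
Enumerate all 2^5 = 32 subsets, checking for acyclicity.
Total independent sets = 24.

24


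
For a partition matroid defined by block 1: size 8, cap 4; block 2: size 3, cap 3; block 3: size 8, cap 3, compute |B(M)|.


A basis picks exactly ci elements from block i.
Number of bases = product of C(|Si|, ci).
= C(8,4) * C(3,3) * C(8,3)
= 70 * 1 * 56
= 3920.

3920


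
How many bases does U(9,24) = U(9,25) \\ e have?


Deleting e from U(9,25) gives U(9,24) since n > r.
Bases of U(9,24) = C(24,9) = 24! / (9! * 15!) = 1307504.

1307504


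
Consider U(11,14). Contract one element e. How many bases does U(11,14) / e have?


Contracting e from U(11,14) gives U(10,13).
Bases of U(10,13) = C(13,10) = 286.

286


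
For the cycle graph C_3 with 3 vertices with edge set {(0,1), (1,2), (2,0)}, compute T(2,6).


T(C_3; x,y) = x + x^2 + ... + x^(2) + y.
T(2,6) = 2^1 + 2^2 + 6
= 2 + 4 + 6
= 12.

12


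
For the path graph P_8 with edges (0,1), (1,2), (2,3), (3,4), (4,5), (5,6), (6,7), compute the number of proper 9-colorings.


P(P_8, k) = k * (k-1)^(7).
P(9) = 9 * 8^7 = 9 * 2097152 = 18874368.

18874368


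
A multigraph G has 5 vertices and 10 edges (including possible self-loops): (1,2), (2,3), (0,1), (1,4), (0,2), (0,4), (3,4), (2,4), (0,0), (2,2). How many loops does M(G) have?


In a graphic matroid, a loop is a self-loop edge (u,u) with rank 0.
Examining all 10 edges for self-loops...
Self-loops found: (0,0), (2,2)
Number of loops = 2.

2


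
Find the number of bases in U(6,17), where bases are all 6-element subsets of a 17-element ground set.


Bases of U(6,17) are all 6-element subsets of the 17-element ground set.
Number of bases = C(17,6).
C(17,6) = 12376.

12376


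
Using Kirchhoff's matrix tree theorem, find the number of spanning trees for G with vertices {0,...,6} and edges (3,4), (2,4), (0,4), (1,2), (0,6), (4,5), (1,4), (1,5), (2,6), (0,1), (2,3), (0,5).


By Kirchhoff's matrix tree theorem, the number of spanning trees equals
the determinant of any cofactor of the Laplacian matrix L.
G has 7 vertices and 12 edges.
Computing the (6 x 6) cofactor determinant gives 289.

289


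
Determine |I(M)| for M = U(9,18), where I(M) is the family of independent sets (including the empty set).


Independent sets of U(9,18) are all subsets of size <= 9.
Count = (18 choose 0) + (18 choose 1) + (18 choose 2) + (18 choose 3) + (18 choose 4) + (18 choose 5) + (18 choose 6) + (18 choose 7) + (18 choose 8) + (18 choose 9)
     = 1 + 18 + 153 + 816 + 3060 + 8568 + 18564 + 31824 + 43758 + 48620
     = 155382.

155382


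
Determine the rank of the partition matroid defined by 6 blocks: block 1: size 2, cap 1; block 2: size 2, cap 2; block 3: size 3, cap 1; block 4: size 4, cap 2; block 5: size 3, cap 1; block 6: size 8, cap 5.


Rank of a partition matroid = sum of min(|Si|, ci) for each block.
= min(2,1) + min(2,2) + min(3,1) + min(4,2) + min(3,1) + min(8,5)
= 1 + 2 + 1 + 2 + 1 + 5
= 12.

12


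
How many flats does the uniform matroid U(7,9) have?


Flats of U(7,9): every subset of size < 7 is a flat, plus E itself.
Count = C(9,0) + C(9,1) + C(9,2) + C(9,3) + C(9,4) + C(9,5) + C(9,6) + 1
     = 1 + 9 + 36 + 84 + 126 + 126 + 84 + 1
     = 467.

467


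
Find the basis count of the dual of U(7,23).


The dual of U(r,n) is U(n-r, n) = U(16,23).
Bases of U(16,23) are all (16)-element subsets.
|B(M*)| = C(23,16) = 23! / (16! * 7!) = 245157.

245157


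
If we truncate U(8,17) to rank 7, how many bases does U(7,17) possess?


Truncating U(8,17) to rank 7 gives U(7,17).
Bases of U(7,17) are all 7-element subsets of 17 elements.
Number of bases = C(17,7) = 19448.

19448


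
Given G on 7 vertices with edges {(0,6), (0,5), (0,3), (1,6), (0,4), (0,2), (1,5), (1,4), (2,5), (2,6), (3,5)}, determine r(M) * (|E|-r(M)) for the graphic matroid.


r(M) = |V| - c = 7 - 1 = 6.
nullity = |E| - r(M) = 11 - 6 = 5.
Product = 6 * 5 = 30.

30
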